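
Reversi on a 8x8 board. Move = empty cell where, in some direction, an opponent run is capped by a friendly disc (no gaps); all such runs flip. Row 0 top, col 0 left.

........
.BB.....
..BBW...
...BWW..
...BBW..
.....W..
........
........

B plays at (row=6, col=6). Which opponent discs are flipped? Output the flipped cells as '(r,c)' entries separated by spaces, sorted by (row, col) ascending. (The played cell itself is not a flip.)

Dir NW: opp run (5,5) capped by B -> flip
Dir N: first cell '.' (not opp) -> no flip
Dir NE: first cell '.' (not opp) -> no flip
Dir W: first cell '.' (not opp) -> no flip
Dir E: first cell '.' (not opp) -> no flip
Dir SW: first cell '.' (not opp) -> no flip
Dir S: first cell '.' (not opp) -> no flip
Dir SE: first cell '.' (not opp) -> no flip

Answer: (5,5)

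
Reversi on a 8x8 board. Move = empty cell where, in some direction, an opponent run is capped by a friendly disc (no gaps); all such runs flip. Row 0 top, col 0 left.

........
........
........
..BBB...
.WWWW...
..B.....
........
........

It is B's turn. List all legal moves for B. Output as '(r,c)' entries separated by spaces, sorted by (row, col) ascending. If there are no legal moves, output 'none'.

(3,0): flips 1 -> legal
(3,1): no bracket -> illegal
(3,5): no bracket -> illegal
(4,0): no bracket -> illegal
(4,5): no bracket -> illegal
(5,0): flips 1 -> legal
(5,1): flips 1 -> legal
(5,3): flips 1 -> legal
(5,4): flips 2 -> legal
(5,5): flips 1 -> legal

Answer: (3,0) (5,0) (5,1) (5,3) (5,4) (5,5)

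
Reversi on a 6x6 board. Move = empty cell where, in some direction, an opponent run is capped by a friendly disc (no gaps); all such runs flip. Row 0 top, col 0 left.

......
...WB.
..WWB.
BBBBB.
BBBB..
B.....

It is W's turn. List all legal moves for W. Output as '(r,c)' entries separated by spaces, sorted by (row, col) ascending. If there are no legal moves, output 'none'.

Answer: (0,5) (1,5) (2,5) (3,5) (4,4) (4,5) (5,2) (5,3)

Derivation:
(0,3): no bracket -> illegal
(0,4): no bracket -> illegal
(0,5): flips 1 -> legal
(1,5): flips 1 -> legal
(2,0): no bracket -> illegal
(2,1): no bracket -> illegal
(2,5): flips 1 -> legal
(3,5): flips 1 -> legal
(4,4): flips 1 -> legal
(4,5): flips 1 -> legal
(5,1): no bracket -> illegal
(5,2): flips 2 -> legal
(5,3): flips 2 -> legal
(5,4): no bracket -> illegal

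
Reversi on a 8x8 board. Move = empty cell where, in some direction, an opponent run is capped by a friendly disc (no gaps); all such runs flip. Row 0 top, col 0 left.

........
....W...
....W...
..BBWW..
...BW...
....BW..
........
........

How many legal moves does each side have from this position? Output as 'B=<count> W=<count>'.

-- B to move --
(0,3): no bracket -> illegal
(0,4): flips 4 -> legal
(0,5): no bracket -> illegal
(1,3): no bracket -> illegal
(1,5): flips 1 -> legal
(2,3): no bracket -> illegal
(2,5): flips 1 -> legal
(2,6): no bracket -> illegal
(3,6): flips 2 -> legal
(4,5): flips 1 -> legal
(4,6): no bracket -> illegal
(5,3): no bracket -> illegal
(5,6): flips 1 -> legal
(6,4): no bracket -> illegal
(6,5): no bracket -> illegal
(6,6): flips 2 -> legal
B mobility = 7
-- W to move --
(2,1): no bracket -> illegal
(2,2): flips 1 -> legal
(2,3): no bracket -> illegal
(3,1): flips 2 -> legal
(4,1): no bracket -> illegal
(4,2): flips 2 -> legal
(4,5): no bracket -> illegal
(5,2): flips 1 -> legal
(5,3): flips 1 -> legal
(6,3): no bracket -> illegal
(6,4): flips 1 -> legal
(6,5): no bracket -> illegal
W mobility = 6

Answer: B=7 W=6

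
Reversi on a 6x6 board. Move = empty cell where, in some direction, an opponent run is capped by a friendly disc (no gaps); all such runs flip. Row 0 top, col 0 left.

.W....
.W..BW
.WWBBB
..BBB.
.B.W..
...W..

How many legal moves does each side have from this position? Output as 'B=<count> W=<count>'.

-- B to move --
(0,0): flips 2 -> legal
(0,2): no bracket -> illegal
(0,4): no bracket -> illegal
(0,5): flips 1 -> legal
(1,0): flips 1 -> legal
(1,2): flips 1 -> legal
(1,3): no bracket -> illegal
(2,0): flips 2 -> legal
(3,0): no bracket -> illegal
(3,1): no bracket -> illegal
(4,2): no bracket -> illegal
(4,4): no bracket -> illegal
(5,2): flips 1 -> legal
(5,4): flips 1 -> legal
B mobility = 7
-- W to move --
(0,3): no bracket -> illegal
(0,4): no bracket -> illegal
(0,5): no bracket -> illegal
(1,2): no bracket -> illegal
(1,3): flips 3 -> legal
(3,0): no bracket -> illegal
(3,1): no bracket -> illegal
(3,5): flips 1 -> legal
(4,0): no bracket -> illegal
(4,2): flips 3 -> legal
(4,4): flips 1 -> legal
(4,5): no bracket -> illegal
(5,0): no bracket -> illegal
(5,1): no bracket -> illegal
(5,2): no bracket -> illegal
W mobility = 4

Answer: B=7 W=4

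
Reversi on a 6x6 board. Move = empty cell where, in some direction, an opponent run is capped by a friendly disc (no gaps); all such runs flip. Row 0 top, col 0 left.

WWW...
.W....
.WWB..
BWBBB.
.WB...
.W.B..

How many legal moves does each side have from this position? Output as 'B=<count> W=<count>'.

Answer: B=6 W=6

Derivation:
-- B to move --
(0,3): no bracket -> illegal
(1,0): flips 1 -> legal
(1,2): flips 2 -> legal
(1,3): no bracket -> illegal
(2,0): flips 3 -> legal
(4,0): flips 1 -> legal
(5,0): flips 1 -> legal
(5,2): flips 1 -> legal
B mobility = 6
-- W to move --
(1,2): no bracket -> illegal
(1,3): no bracket -> illegal
(1,4): flips 2 -> legal
(2,0): no bracket -> illegal
(2,4): flips 3 -> legal
(2,5): no bracket -> illegal
(3,5): flips 3 -> legal
(4,0): no bracket -> illegal
(4,3): flips 2 -> legal
(4,4): flips 1 -> legal
(4,5): no bracket -> illegal
(5,2): flips 2 -> legal
(5,4): no bracket -> illegal
W mobility = 6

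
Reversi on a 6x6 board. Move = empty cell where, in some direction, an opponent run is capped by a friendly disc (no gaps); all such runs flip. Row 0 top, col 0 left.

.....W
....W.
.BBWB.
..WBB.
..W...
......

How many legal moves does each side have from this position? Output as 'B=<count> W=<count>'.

-- B to move --
(0,3): no bracket -> illegal
(0,4): flips 1 -> legal
(1,2): flips 1 -> legal
(1,3): flips 1 -> legal
(1,5): no bracket -> illegal
(2,5): no bracket -> illegal
(3,1): flips 1 -> legal
(4,1): no bracket -> illegal
(4,3): flips 1 -> legal
(5,1): flips 1 -> legal
(5,2): flips 2 -> legal
(5,3): no bracket -> illegal
B mobility = 7
-- W to move --
(1,0): flips 1 -> legal
(1,1): no bracket -> illegal
(1,2): flips 1 -> legal
(1,3): no bracket -> illegal
(1,5): flips 2 -> legal
(2,0): flips 2 -> legal
(2,5): flips 1 -> legal
(3,0): no bracket -> illegal
(3,1): no bracket -> illegal
(3,5): flips 2 -> legal
(4,3): flips 1 -> legal
(4,4): flips 2 -> legal
(4,5): flips 1 -> legal
W mobility = 9

Answer: B=7 W=9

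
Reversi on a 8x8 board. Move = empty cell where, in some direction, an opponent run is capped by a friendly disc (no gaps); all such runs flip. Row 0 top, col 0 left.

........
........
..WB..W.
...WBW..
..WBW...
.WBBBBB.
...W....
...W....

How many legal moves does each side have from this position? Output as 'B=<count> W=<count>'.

Answer: B=11 W=8

Derivation:
-- B to move --
(1,1): flips 3 -> legal
(1,2): no bracket -> illegal
(1,3): no bracket -> illegal
(1,5): no bracket -> illegal
(1,6): no bracket -> illegal
(1,7): flips 3 -> legal
(2,1): flips 1 -> legal
(2,4): no bracket -> illegal
(2,5): no bracket -> illegal
(2,7): no bracket -> illegal
(3,1): flips 1 -> legal
(3,2): flips 2 -> legal
(3,6): flips 1 -> legal
(3,7): no bracket -> illegal
(4,0): no bracket -> illegal
(4,1): flips 1 -> legal
(4,5): flips 1 -> legal
(4,6): no bracket -> illegal
(5,0): flips 1 -> legal
(6,0): no bracket -> illegal
(6,1): no bracket -> illegal
(6,2): no bracket -> illegal
(6,4): no bracket -> illegal
(7,2): flips 1 -> legal
(7,4): flips 1 -> legal
B mobility = 11
-- W to move --
(1,2): no bracket -> illegal
(1,3): flips 1 -> legal
(1,4): no bracket -> illegal
(2,4): flips 2 -> legal
(2,5): no bracket -> illegal
(3,2): no bracket -> illegal
(4,1): flips 1 -> legal
(4,5): flips 1 -> legal
(4,6): no bracket -> illegal
(4,7): no bracket -> illegal
(5,7): flips 5 -> legal
(6,1): no bracket -> illegal
(6,2): flips 2 -> legal
(6,4): flips 2 -> legal
(6,5): no bracket -> illegal
(6,6): flips 1 -> legal
(6,7): no bracket -> illegal
W mobility = 8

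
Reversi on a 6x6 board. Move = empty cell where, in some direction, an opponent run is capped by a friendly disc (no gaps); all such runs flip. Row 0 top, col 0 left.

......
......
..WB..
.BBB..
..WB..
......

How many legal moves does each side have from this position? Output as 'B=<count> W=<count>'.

-- B to move --
(1,1): flips 1 -> legal
(1,2): flips 1 -> legal
(1,3): flips 1 -> legal
(2,1): flips 1 -> legal
(4,1): flips 1 -> legal
(5,1): flips 1 -> legal
(5,2): flips 1 -> legal
(5,3): flips 1 -> legal
B mobility = 8
-- W to move --
(1,2): no bracket -> illegal
(1,3): no bracket -> illegal
(1,4): no bracket -> illegal
(2,0): flips 1 -> legal
(2,1): no bracket -> illegal
(2,4): flips 2 -> legal
(3,0): no bracket -> illegal
(3,4): no bracket -> illegal
(4,0): flips 1 -> legal
(4,1): no bracket -> illegal
(4,4): flips 2 -> legal
(5,2): no bracket -> illegal
(5,3): no bracket -> illegal
(5,4): no bracket -> illegal
W mobility = 4

Answer: B=8 W=4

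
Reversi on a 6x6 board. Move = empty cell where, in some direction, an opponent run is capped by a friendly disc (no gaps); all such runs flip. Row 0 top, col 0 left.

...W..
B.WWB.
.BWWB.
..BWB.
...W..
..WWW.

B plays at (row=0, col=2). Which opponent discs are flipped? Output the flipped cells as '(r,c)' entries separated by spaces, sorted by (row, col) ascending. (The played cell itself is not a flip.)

Dir NW: edge -> no flip
Dir N: edge -> no flip
Dir NE: edge -> no flip
Dir W: first cell '.' (not opp) -> no flip
Dir E: opp run (0,3), next='.' -> no flip
Dir SW: first cell '.' (not opp) -> no flip
Dir S: opp run (1,2) (2,2) capped by B -> flip
Dir SE: opp run (1,3) capped by B -> flip

Answer: (1,2) (1,3) (2,2)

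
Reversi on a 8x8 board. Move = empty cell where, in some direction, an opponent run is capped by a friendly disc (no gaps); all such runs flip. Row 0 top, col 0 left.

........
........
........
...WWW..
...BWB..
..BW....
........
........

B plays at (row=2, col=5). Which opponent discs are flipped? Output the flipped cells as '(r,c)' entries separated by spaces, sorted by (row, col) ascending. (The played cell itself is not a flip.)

Dir NW: first cell '.' (not opp) -> no flip
Dir N: first cell '.' (not opp) -> no flip
Dir NE: first cell '.' (not opp) -> no flip
Dir W: first cell '.' (not opp) -> no flip
Dir E: first cell '.' (not opp) -> no flip
Dir SW: opp run (3,4) capped by B -> flip
Dir S: opp run (3,5) capped by B -> flip
Dir SE: first cell '.' (not opp) -> no flip

Answer: (3,4) (3,5)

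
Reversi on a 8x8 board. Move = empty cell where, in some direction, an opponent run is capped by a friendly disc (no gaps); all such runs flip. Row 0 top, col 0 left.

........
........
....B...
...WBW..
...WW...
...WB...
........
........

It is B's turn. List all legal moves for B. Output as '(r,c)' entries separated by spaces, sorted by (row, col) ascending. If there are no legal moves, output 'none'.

(2,2): no bracket -> illegal
(2,3): no bracket -> illegal
(2,5): no bracket -> illegal
(2,6): no bracket -> illegal
(3,2): flips 2 -> legal
(3,6): flips 1 -> legal
(4,2): flips 1 -> legal
(4,5): no bracket -> illegal
(4,6): flips 1 -> legal
(5,2): flips 2 -> legal
(5,5): no bracket -> illegal
(6,2): no bracket -> illegal
(6,3): no bracket -> illegal
(6,4): no bracket -> illegal

Answer: (3,2) (3,6) (4,2) (4,6) (5,2)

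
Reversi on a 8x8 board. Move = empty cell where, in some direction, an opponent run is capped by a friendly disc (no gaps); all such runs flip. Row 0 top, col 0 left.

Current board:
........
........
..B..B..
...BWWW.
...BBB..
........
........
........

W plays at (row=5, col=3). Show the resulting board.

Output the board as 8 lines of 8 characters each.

Place W at (5,3); scan 8 dirs for brackets.
Dir NW: first cell '.' (not opp) -> no flip
Dir N: opp run (4,3) (3,3), next='.' -> no flip
Dir NE: opp run (4,4) capped by W -> flip
Dir W: first cell '.' (not opp) -> no flip
Dir E: first cell '.' (not opp) -> no flip
Dir SW: first cell '.' (not opp) -> no flip
Dir S: first cell '.' (not opp) -> no flip
Dir SE: first cell '.' (not opp) -> no flip
All flips: (4,4)

Answer: ........
........
..B..B..
...BWWW.
...BWB..
...W....
........
........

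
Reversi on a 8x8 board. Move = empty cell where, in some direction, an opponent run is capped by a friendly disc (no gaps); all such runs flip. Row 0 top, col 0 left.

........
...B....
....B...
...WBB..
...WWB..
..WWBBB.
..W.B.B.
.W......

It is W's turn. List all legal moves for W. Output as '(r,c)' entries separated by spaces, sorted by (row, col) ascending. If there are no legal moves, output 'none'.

Answer: (1,4) (1,5) (2,5) (2,6) (3,6) (4,6) (5,7) (6,5) (7,4) (7,5) (7,7)

Derivation:
(0,2): no bracket -> illegal
(0,3): no bracket -> illegal
(0,4): no bracket -> illegal
(1,2): no bracket -> illegal
(1,4): flips 2 -> legal
(1,5): flips 1 -> legal
(2,2): no bracket -> illegal
(2,3): no bracket -> illegal
(2,5): flips 1 -> legal
(2,6): flips 1 -> legal
(3,6): flips 2 -> legal
(4,6): flips 1 -> legal
(4,7): no bracket -> illegal
(5,7): flips 3 -> legal
(6,3): no bracket -> illegal
(6,5): flips 1 -> legal
(6,7): no bracket -> illegal
(7,3): no bracket -> illegal
(7,4): flips 2 -> legal
(7,5): flips 1 -> legal
(7,6): no bracket -> illegal
(7,7): flips 2 -> legal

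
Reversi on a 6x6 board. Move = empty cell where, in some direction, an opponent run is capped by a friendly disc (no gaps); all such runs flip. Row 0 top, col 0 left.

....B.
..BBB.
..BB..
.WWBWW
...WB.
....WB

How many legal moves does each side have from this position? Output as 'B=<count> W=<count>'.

Answer: B=7 W=6

Derivation:
-- B to move --
(2,0): no bracket -> illegal
(2,1): no bracket -> illegal
(2,4): flips 1 -> legal
(2,5): no bracket -> illegal
(3,0): flips 2 -> legal
(4,0): flips 1 -> legal
(4,1): flips 1 -> legal
(4,2): flips 2 -> legal
(4,5): flips 1 -> legal
(5,2): no bracket -> illegal
(5,3): flips 2 -> legal
B mobility = 7
-- W to move --
(0,1): flips 2 -> legal
(0,2): flips 2 -> legal
(0,3): flips 3 -> legal
(0,5): flips 2 -> legal
(1,1): no bracket -> illegal
(1,5): no bracket -> illegal
(2,1): no bracket -> illegal
(2,4): no bracket -> illegal
(2,5): no bracket -> illegal
(4,2): no bracket -> illegal
(4,5): flips 1 -> legal
(5,3): flips 1 -> legal
W mobility = 6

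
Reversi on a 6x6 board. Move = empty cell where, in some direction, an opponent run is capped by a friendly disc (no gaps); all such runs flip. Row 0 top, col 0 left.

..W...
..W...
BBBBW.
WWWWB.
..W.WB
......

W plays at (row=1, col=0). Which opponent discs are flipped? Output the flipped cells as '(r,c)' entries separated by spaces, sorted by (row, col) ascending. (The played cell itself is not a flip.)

Answer: (2,0) (2,1)

Derivation:
Dir NW: edge -> no flip
Dir N: first cell '.' (not opp) -> no flip
Dir NE: first cell '.' (not opp) -> no flip
Dir W: edge -> no flip
Dir E: first cell '.' (not opp) -> no flip
Dir SW: edge -> no flip
Dir S: opp run (2,0) capped by W -> flip
Dir SE: opp run (2,1) capped by W -> flip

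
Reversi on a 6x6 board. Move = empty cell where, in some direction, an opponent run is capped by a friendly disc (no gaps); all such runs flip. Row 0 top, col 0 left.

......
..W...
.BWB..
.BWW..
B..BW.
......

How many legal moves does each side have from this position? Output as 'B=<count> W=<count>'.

Answer: B=6 W=10

Derivation:
-- B to move --
(0,1): flips 1 -> legal
(0,2): no bracket -> illegal
(0,3): flips 1 -> legal
(1,1): no bracket -> illegal
(1,3): flips 1 -> legal
(2,4): no bracket -> illegal
(3,4): flips 2 -> legal
(3,5): no bracket -> illegal
(4,1): flips 1 -> legal
(4,2): no bracket -> illegal
(4,5): flips 1 -> legal
(5,3): no bracket -> illegal
(5,4): no bracket -> illegal
(5,5): no bracket -> illegal
B mobility = 6
-- W to move --
(1,0): flips 1 -> legal
(1,1): no bracket -> illegal
(1,3): flips 1 -> legal
(1,4): flips 1 -> legal
(2,0): flips 1 -> legal
(2,4): flips 1 -> legal
(3,0): flips 2 -> legal
(3,4): flips 1 -> legal
(4,1): no bracket -> illegal
(4,2): flips 1 -> legal
(5,0): no bracket -> illegal
(5,1): no bracket -> illegal
(5,2): no bracket -> illegal
(5,3): flips 1 -> legal
(5,4): flips 1 -> legal
W mobility = 10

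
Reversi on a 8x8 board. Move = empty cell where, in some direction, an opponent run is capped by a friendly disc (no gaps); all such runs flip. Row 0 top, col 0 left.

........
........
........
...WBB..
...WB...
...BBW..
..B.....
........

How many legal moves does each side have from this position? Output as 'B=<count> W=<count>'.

Answer: B=7 W=6

Derivation:
-- B to move --
(2,2): flips 1 -> legal
(2,3): flips 2 -> legal
(2,4): no bracket -> illegal
(3,2): flips 2 -> legal
(4,2): flips 1 -> legal
(4,5): no bracket -> illegal
(4,6): no bracket -> illegal
(5,2): flips 1 -> legal
(5,6): flips 1 -> legal
(6,4): no bracket -> illegal
(6,5): no bracket -> illegal
(6,6): flips 1 -> legal
B mobility = 7
-- W to move --
(2,3): no bracket -> illegal
(2,4): no bracket -> illegal
(2,5): flips 1 -> legal
(2,6): no bracket -> illegal
(3,6): flips 2 -> legal
(4,2): no bracket -> illegal
(4,5): flips 1 -> legal
(4,6): no bracket -> illegal
(5,1): no bracket -> illegal
(5,2): flips 2 -> legal
(6,1): no bracket -> illegal
(6,3): flips 1 -> legal
(6,4): no bracket -> illegal
(6,5): flips 1 -> legal
(7,1): no bracket -> illegal
(7,2): no bracket -> illegal
(7,3): no bracket -> illegal
W mobility = 6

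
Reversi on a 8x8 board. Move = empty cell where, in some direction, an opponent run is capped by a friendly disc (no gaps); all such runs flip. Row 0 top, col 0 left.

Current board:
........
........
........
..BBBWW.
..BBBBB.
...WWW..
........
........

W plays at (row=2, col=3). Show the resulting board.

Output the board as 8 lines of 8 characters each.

Answer: ........
........
...W....
..BWBWW.
..BWBBB.
...WWW..
........
........

Derivation:
Place W at (2,3); scan 8 dirs for brackets.
Dir NW: first cell '.' (not opp) -> no flip
Dir N: first cell '.' (not opp) -> no flip
Dir NE: first cell '.' (not opp) -> no flip
Dir W: first cell '.' (not opp) -> no flip
Dir E: first cell '.' (not opp) -> no flip
Dir SW: opp run (3,2), next='.' -> no flip
Dir S: opp run (3,3) (4,3) capped by W -> flip
Dir SE: opp run (3,4) (4,5), next='.' -> no flip
All flips: (3,3) (4,3)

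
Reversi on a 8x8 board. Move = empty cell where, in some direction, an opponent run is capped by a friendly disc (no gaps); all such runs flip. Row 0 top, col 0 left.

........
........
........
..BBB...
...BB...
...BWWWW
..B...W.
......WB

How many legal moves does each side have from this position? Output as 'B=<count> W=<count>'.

-- B to move --
(4,5): no bracket -> illegal
(4,6): no bracket -> illegal
(4,7): no bracket -> illegal
(6,3): no bracket -> illegal
(6,4): flips 1 -> legal
(6,5): flips 1 -> legal
(6,7): no bracket -> illegal
(7,5): flips 1 -> legal
B mobility = 3
-- W to move --
(2,1): flips 2 -> legal
(2,2): flips 2 -> legal
(2,3): no bracket -> illegal
(2,4): flips 2 -> legal
(2,5): no bracket -> illegal
(3,1): no bracket -> illegal
(3,5): no bracket -> illegal
(4,1): no bracket -> illegal
(4,2): no bracket -> illegal
(4,5): no bracket -> illegal
(5,1): no bracket -> illegal
(5,2): flips 1 -> legal
(6,1): no bracket -> illegal
(6,3): no bracket -> illegal
(6,4): no bracket -> illegal
(6,7): no bracket -> illegal
(7,1): no bracket -> illegal
(7,2): no bracket -> illegal
(7,3): no bracket -> illegal
W mobility = 4

Answer: B=3 W=4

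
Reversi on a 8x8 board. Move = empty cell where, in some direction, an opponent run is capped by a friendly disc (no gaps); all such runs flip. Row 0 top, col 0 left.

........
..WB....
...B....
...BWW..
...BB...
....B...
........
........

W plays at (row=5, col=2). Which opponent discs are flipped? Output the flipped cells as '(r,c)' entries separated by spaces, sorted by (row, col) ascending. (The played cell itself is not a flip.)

Dir NW: first cell '.' (not opp) -> no flip
Dir N: first cell '.' (not opp) -> no flip
Dir NE: opp run (4,3) capped by W -> flip
Dir W: first cell '.' (not opp) -> no flip
Dir E: first cell '.' (not opp) -> no flip
Dir SW: first cell '.' (not opp) -> no flip
Dir S: first cell '.' (not opp) -> no flip
Dir SE: first cell '.' (not opp) -> no flip

Answer: (4,3)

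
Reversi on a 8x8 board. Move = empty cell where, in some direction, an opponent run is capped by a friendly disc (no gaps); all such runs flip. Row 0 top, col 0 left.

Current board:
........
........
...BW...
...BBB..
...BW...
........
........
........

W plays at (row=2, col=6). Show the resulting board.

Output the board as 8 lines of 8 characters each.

Answer: ........
........
...BW.W.
...BBW..
...BW...
........
........
........

Derivation:
Place W at (2,6); scan 8 dirs for brackets.
Dir NW: first cell '.' (not opp) -> no flip
Dir N: first cell '.' (not opp) -> no flip
Dir NE: first cell '.' (not opp) -> no flip
Dir W: first cell '.' (not opp) -> no flip
Dir E: first cell '.' (not opp) -> no flip
Dir SW: opp run (3,5) capped by W -> flip
Dir S: first cell '.' (not opp) -> no flip
Dir SE: first cell '.' (not opp) -> no flip
All flips: (3,5)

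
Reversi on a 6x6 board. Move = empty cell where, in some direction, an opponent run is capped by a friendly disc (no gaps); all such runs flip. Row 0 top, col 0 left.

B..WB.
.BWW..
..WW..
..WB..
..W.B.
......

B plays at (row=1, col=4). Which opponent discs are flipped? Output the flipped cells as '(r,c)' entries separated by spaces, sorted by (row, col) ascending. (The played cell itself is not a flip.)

Dir NW: opp run (0,3), next=edge -> no flip
Dir N: first cell 'B' (not opp) -> no flip
Dir NE: first cell '.' (not opp) -> no flip
Dir W: opp run (1,3) (1,2) capped by B -> flip
Dir E: first cell '.' (not opp) -> no flip
Dir SW: opp run (2,3) (3,2), next='.' -> no flip
Dir S: first cell '.' (not opp) -> no flip
Dir SE: first cell '.' (not opp) -> no flip

Answer: (1,2) (1,3)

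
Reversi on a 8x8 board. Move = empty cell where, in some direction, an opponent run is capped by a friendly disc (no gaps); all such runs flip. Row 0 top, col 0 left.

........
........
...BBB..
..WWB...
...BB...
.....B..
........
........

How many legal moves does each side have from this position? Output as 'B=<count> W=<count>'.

-- B to move --
(2,1): flips 1 -> legal
(2,2): flips 1 -> legal
(3,1): flips 2 -> legal
(4,1): flips 1 -> legal
(4,2): flips 1 -> legal
B mobility = 5
-- W to move --
(1,2): no bracket -> illegal
(1,3): flips 1 -> legal
(1,4): flips 1 -> legal
(1,5): flips 1 -> legal
(1,6): no bracket -> illegal
(2,2): no bracket -> illegal
(2,6): no bracket -> illegal
(3,5): flips 1 -> legal
(3,6): no bracket -> illegal
(4,2): no bracket -> illegal
(4,5): no bracket -> illegal
(4,6): no bracket -> illegal
(5,2): no bracket -> illegal
(5,3): flips 1 -> legal
(5,4): flips 1 -> legal
(5,6): no bracket -> illegal
(6,4): no bracket -> illegal
(6,5): no bracket -> illegal
(6,6): flips 2 -> legal
W mobility = 7

Answer: B=5 W=7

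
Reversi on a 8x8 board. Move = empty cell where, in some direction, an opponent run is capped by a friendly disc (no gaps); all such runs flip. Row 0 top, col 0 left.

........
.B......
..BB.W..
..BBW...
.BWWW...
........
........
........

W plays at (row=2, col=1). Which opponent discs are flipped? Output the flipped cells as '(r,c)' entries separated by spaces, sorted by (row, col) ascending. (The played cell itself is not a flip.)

Dir NW: first cell '.' (not opp) -> no flip
Dir N: opp run (1,1), next='.' -> no flip
Dir NE: first cell '.' (not opp) -> no flip
Dir W: first cell '.' (not opp) -> no flip
Dir E: opp run (2,2) (2,3), next='.' -> no flip
Dir SW: first cell '.' (not opp) -> no flip
Dir S: first cell '.' (not opp) -> no flip
Dir SE: opp run (3,2) capped by W -> flip

Answer: (3,2)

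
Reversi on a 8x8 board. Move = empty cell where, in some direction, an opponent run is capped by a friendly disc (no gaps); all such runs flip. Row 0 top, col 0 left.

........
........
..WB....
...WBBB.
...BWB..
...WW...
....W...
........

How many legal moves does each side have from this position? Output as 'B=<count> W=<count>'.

Answer: B=6 W=8

Derivation:
-- B to move --
(1,1): no bracket -> illegal
(1,2): no bracket -> illegal
(1,3): no bracket -> illegal
(2,1): flips 1 -> legal
(2,4): no bracket -> illegal
(3,1): no bracket -> illegal
(3,2): flips 1 -> legal
(4,2): no bracket -> illegal
(5,2): no bracket -> illegal
(5,5): no bracket -> illegal
(6,2): flips 2 -> legal
(6,3): flips 2 -> legal
(6,5): flips 1 -> legal
(7,3): no bracket -> illegal
(7,4): flips 3 -> legal
(7,5): no bracket -> illegal
B mobility = 6
-- W to move --
(1,2): no bracket -> illegal
(1,3): flips 1 -> legal
(1,4): no bracket -> illegal
(2,4): flips 2 -> legal
(2,5): no bracket -> illegal
(2,6): flips 1 -> legal
(2,7): flips 2 -> legal
(3,2): flips 1 -> legal
(3,7): flips 3 -> legal
(4,2): flips 1 -> legal
(4,6): flips 1 -> legal
(4,7): no bracket -> illegal
(5,2): no bracket -> illegal
(5,5): no bracket -> illegal
(5,6): no bracket -> illegal
W mobility = 8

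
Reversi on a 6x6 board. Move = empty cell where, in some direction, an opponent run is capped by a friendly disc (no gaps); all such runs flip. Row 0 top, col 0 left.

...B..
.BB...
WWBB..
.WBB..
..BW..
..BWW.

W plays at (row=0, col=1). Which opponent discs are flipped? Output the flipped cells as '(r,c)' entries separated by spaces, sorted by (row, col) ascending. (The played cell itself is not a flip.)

Dir NW: edge -> no flip
Dir N: edge -> no flip
Dir NE: edge -> no flip
Dir W: first cell '.' (not opp) -> no flip
Dir E: first cell '.' (not opp) -> no flip
Dir SW: first cell '.' (not opp) -> no flip
Dir S: opp run (1,1) capped by W -> flip
Dir SE: opp run (1,2) (2,3), next='.' -> no flip

Answer: (1,1)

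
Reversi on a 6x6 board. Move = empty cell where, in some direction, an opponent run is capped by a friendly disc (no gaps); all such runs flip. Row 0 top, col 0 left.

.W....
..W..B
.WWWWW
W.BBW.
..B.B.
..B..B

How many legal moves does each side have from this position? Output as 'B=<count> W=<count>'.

Answer: B=6 W=6

Derivation:
-- B to move --
(0,0): no bracket -> illegal
(0,2): flips 2 -> legal
(0,3): no bracket -> illegal
(1,0): flips 1 -> legal
(1,1): flips 1 -> legal
(1,3): flips 1 -> legal
(1,4): flips 3 -> legal
(2,0): no bracket -> illegal
(3,1): no bracket -> illegal
(3,5): flips 2 -> legal
(4,0): no bracket -> illegal
(4,1): no bracket -> illegal
(4,3): no bracket -> illegal
(4,5): no bracket -> illegal
B mobility = 6
-- W to move --
(0,4): no bracket -> illegal
(0,5): flips 1 -> legal
(1,4): no bracket -> illegal
(3,1): flips 2 -> legal
(3,5): no bracket -> illegal
(4,1): flips 1 -> legal
(4,3): flips 2 -> legal
(4,5): no bracket -> illegal
(5,1): flips 2 -> legal
(5,3): no bracket -> illegal
(5,4): flips 1 -> legal
W mobility = 6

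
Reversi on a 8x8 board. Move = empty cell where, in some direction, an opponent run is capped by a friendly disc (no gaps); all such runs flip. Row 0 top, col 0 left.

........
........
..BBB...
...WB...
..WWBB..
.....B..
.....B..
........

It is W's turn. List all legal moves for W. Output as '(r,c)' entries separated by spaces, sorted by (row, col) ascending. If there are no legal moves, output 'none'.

Answer: (1,1) (1,3) (1,5) (2,5) (3,5) (4,6) (6,6)

Derivation:
(1,1): flips 1 -> legal
(1,2): no bracket -> illegal
(1,3): flips 1 -> legal
(1,4): no bracket -> illegal
(1,5): flips 1 -> legal
(2,1): no bracket -> illegal
(2,5): flips 1 -> legal
(3,1): no bracket -> illegal
(3,2): no bracket -> illegal
(3,5): flips 1 -> legal
(3,6): no bracket -> illegal
(4,6): flips 2 -> legal
(5,3): no bracket -> illegal
(5,4): no bracket -> illegal
(5,6): no bracket -> illegal
(6,4): no bracket -> illegal
(6,6): flips 2 -> legal
(7,4): no bracket -> illegal
(7,5): no bracket -> illegal
(7,6): no bracket -> illegal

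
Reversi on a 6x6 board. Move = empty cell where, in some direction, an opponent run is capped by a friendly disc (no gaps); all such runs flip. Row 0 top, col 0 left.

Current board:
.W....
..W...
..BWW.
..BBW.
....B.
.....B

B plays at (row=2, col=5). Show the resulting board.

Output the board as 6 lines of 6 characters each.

Place B at (2,5); scan 8 dirs for brackets.
Dir NW: first cell '.' (not opp) -> no flip
Dir N: first cell '.' (not opp) -> no flip
Dir NE: edge -> no flip
Dir W: opp run (2,4) (2,3) capped by B -> flip
Dir E: edge -> no flip
Dir SW: opp run (3,4), next='.' -> no flip
Dir S: first cell '.' (not opp) -> no flip
Dir SE: edge -> no flip
All flips: (2,3) (2,4)

Answer: .W....
..W...
..BBBB
..BBW.
....B.
.....B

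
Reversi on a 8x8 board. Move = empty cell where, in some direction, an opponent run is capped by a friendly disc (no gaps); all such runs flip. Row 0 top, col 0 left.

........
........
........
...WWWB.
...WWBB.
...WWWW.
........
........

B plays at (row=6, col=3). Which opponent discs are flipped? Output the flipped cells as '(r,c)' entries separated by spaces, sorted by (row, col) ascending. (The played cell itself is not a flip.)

Answer: (5,4)

Derivation:
Dir NW: first cell '.' (not opp) -> no flip
Dir N: opp run (5,3) (4,3) (3,3), next='.' -> no flip
Dir NE: opp run (5,4) capped by B -> flip
Dir W: first cell '.' (not opp) -> no flip
Dir E: first cell '.' (not opp) -> no flip
Dir SW: first cell '.' (not opp) -> no flip
Dir S: first cell '.' (not opp) -> no flip
Dir SE: first cell '.' (not opp) -> no flip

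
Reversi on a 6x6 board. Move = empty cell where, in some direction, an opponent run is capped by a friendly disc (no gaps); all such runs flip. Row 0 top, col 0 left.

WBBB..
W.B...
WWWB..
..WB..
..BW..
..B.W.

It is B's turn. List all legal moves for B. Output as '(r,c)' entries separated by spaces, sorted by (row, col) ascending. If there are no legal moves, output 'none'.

(1,1): flips 1 -> legal
(1,3): no bracket -> illegal
(3,0): flips 1 -> legal
(3,1): flips 1 -> legal
(3,4): flips 1 -> legal
(4,1): flips 1 -> legal
(4,4): flips 1 -> legal
(4,5): no bracket -> illegal
(5,3): flips 1 -> legal
(5,5): no bracket -> illegal

Answer: (1,1) (3,0) (3,1) (3,4) (4,1) (4,4) (5,3)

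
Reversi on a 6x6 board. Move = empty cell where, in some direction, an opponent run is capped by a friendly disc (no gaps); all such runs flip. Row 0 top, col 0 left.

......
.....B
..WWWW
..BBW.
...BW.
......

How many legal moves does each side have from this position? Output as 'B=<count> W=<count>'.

-- B to move --
(1,1): flips 1 -> legal
(1,2): flips 1 -> legal
(1,3): flips 1 -> legal
(1,4): flips 1 -> legal
(2,1): no bracket -> illegal
(3,1): no bracket -> illegal
(3,5): flips 2 -> legal
(4,5): flips 1 -> legal
(5,3): no bracket -> illegal
(5,4): no bracket -> illegal
(5,5): flips 1 -> legal
B mobility = 7
-- W to move --
(0,4): no bracket -> illegal
(0,5): flips 1 -> legal
(1,4): no bracket -> illegal
(2,1): no bracket -> illegal
(3,1): flips 2 -> legal
(4,1): flips 1 -> legal
(4,2): flips 3 -> legal
(5,2): flips 1 -> legal
(5,3): flips 2 -> legal
(5,4): no bracket -> illegal
W mobility = 6

Answer: B=7 W=6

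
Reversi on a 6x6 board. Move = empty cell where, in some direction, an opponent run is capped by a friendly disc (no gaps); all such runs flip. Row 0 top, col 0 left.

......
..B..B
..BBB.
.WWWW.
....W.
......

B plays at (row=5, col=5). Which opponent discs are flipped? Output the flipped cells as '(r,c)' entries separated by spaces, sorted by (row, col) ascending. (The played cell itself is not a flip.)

Answer: (3,3) (4,4)

Derivation:
Dir NW: opp run (4,4) (3,3) capped by B -> flip
Dir N: first cell '.' (not opp) -> no flip
Dir NE: edge -> no flip
Dir W: first cell '.' (not opp) -> no flip
Dir E: edge -> no flip
Dir SW: edge -> no flip
Dir S: edge -> no flip
Dir SE: edge -> no flip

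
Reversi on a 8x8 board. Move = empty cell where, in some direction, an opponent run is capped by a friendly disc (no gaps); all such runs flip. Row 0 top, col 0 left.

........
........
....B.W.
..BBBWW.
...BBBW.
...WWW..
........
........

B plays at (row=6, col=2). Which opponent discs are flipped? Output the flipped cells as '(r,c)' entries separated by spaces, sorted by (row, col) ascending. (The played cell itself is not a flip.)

Dir NW: first cell '.' (not opp) -> no flip
Dir N: first cell '.' (not opp) -> no flip
Dir NE: opp run (5,3) capped by B -> flip
Dir W: first cell '.' (not opp) -> no flip
Dir E: first cell '.' (not opp) -> no flip
Dir SW: first cell '.' (not opp) -> no flip
Dir S: first cell '.' (not opp) -> no flip
Dir SE: first cell '.' (not opp) -> no flip

Answer: (5,3)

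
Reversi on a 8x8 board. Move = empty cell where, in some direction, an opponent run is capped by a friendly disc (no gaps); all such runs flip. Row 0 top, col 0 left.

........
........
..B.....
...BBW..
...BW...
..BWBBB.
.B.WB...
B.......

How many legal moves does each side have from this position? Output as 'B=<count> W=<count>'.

-- B to move --
(2,4): no bracket -> illegal
(2,5): no bracket -> illegal
(2,6): no bracket -> illegal
(3,6): flips 1 -> legal
(4,2): flips 1 -> legal
(4,5): flips 1 -> legal
(4,6): no bracket -> illegal
(6,2): flips 1 -> legal
(7,2): flips 1 -> legal
(7,3): flips 2 -> legal
(7,4): flips 1 -> legal
B mobility = 7
-- W to move --
(1,1): flips 2 -> legal
(1,2): no bracket -> illegal
(1,3): no bracket -> illegal
(2,1): no bracket -> illegal
(2,3): flips 2 -> legal
(2,4): flips 1 -> legal
(2,5): no bracket -> illegal
(3,1): no bracket -> illegal
(3,2): flips 2 -> legal
(4,1): flips 1 -> legal
(4,2): flips 1 -> legal
(4,5): flips 1 -> legal
(4,6): no bracket -> illegal
(4,7): no bracket -> illegal
(5,0): no bracket -> illegal
(5,1): flips 1 -> legal
(5,7): flips 3 -> legal
(6,0): no bracket -> illegal
(6,2): no bracket -> illegal
(6,5): flips 1 -> legal
(6,6): flips 1 -> legal
(6,7): no bracket -> illegal
(7,1): no bracket -> illegal
(7,2): no bracket -> illegal
(7,3): no bracket -> illegal
(7,4): flips 2 -> legal
(7,5): flips 1 -> legal
W mobility = 13

Answer: B=7 W=13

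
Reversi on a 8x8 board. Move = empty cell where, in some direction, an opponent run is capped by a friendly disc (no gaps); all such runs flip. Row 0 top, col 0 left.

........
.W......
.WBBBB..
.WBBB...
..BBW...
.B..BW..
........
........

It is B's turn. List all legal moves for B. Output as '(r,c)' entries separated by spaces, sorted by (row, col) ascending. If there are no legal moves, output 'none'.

Answer: (0,0) (1,0) (2,0) (3,0) (4,0) (4,5) (5,6) (6,6)

Derivation:
(0,0): flips 1 -> legal
(0,1): no bracket -> illegal
(0,2): no bracket -> illegal
(1,0): flips 1 -> legal
(1,2): no bracket -> illegal
(2,0): flips 2 -> legal
(3,0): flips 1 -> legal
(3,5): no bracket -> illegal
(4,0): flips 1 -> legal
(4,1): no bracket -> illegal
(4,5): flips 1 -> legal
(4,6): no bracket -> illegal
(5,3): no bracket -> illegal
(5,6): flips 1 -> legal
(6,4): no bracket -> illegal
(6,5): no bracket -> illegal
(6,6): flips 2 -> legal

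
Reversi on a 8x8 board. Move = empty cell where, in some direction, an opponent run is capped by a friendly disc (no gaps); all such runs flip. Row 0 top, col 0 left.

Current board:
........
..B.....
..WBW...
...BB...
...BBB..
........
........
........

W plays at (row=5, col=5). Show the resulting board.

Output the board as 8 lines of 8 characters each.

Place W at (5,5); scan 8 dirs for brackets.
Dir NW: opp run (4,4) (3,3) capped by W -> flip
Dir N: opp run (4,5), next='.' -> no flip
Dir NE: first cell '.' (not opp) -> no flip
Dir W: first cell '.' (not opp) -> no flip
Dir E: first cell '.' (not opp) -> no flip
Dir SW: first cell '.' (not opp) -> no flip
Dir S: first cell '.' (not opp) -> no flip
Dir SE: first cell '.' (not opp) -> no flip
All flips: (3,3) (4,4)

Answer: ........
..B.....
..WBW...
...WB...
...BWB..
.....W..
........
........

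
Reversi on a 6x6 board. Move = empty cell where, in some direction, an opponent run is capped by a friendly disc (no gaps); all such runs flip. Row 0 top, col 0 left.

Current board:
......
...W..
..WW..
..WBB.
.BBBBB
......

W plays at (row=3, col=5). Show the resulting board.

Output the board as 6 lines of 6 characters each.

Place W at (3,5); scan 8 dirs for brackets.
Dir NW: first cell '.' (not opp) -> no flip
Dir N: first cell '.' (not opp) -> no flip
Dir NE: edge -> no flip
Dir W: opp run (3,4) (3,3) capped by W -> flip
Dir E: edge -> no flip
Dir SW: opp run (4,4), next='.' -> no flip
Dir S: opp run (4,5), next='.' -> no flip
Dir SE: edge -> no flip
All flips: (3,3) (3,4)

Answer: ......
...W..
..WW..
..WWWW
.BBBBB
......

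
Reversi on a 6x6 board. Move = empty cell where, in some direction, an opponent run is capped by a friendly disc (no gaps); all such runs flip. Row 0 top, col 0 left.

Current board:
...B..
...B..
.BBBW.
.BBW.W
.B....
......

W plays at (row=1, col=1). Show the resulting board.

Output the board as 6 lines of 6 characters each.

Place W at (1,1); scan 8 dirs for brackets.
Dir NW: first cell '.' (not opp) -> no flip
Dir N: first cell '.' (not opp) -> no flip
Dir NE: first cell '.' (not opp) -> no flip
Dir W: first cell '.' (not opp) -> no flip
Dir E: first cell '.' (not opp) -> no flip
Dir SW: first cell '.' (not opp) -> no flip
Dir S: opp run (2,1) (3,1) (4,1), next='.' -> no flip
Dir SE: opp run (2,2) capped by W -> flip
All flips: (2,2)

Answer: ...B..
.W.B..
.BWBW.
.BBW.W
.B....
......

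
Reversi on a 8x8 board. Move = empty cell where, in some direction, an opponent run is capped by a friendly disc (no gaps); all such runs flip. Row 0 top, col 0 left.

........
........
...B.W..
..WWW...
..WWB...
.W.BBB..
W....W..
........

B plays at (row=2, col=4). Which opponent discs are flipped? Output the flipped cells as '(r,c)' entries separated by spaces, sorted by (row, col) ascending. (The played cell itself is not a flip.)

Answer: (3,4)

Derivation:
Dir NW: first cell '.' (not opp) -> no flip
Dir N: first cell '.' (not opp) -> no flip
Dir NE: first cell '.' (not opp) -> no flip
Dir W: first cell 'B' (not opp) -> no flip
Dir E: opp run (2,5), next='.' -> no flip
Dir SW: opp run (3,3) (4,2) (5,1) (6,0), next=edge -> no flip
Dir S: opp run (3,4) capped by B -> flip
Dir SE: first cell '.' (not opp) -> no flip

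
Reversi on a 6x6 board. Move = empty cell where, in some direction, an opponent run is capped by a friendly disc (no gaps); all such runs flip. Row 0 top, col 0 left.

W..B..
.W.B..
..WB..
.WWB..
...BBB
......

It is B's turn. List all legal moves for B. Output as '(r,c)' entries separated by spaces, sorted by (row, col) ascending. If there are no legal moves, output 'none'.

Answer: (2,1) (3,0) (4,0) (4,1)

Derivation:
(0,1): no bracket -> illegal
(0,2): no bracket -> illegal
(1,0): no bracket -> illegal
(1,2): no bracket -> illegal
(2,0): no bracket -> illegal
(2,1): flips 2 -> legal
(3,0): flips 2 -> legal
(4,0): flips 2 -> legal
(4,1): flips 1 -> legal
(4,2): no bracket -> illegal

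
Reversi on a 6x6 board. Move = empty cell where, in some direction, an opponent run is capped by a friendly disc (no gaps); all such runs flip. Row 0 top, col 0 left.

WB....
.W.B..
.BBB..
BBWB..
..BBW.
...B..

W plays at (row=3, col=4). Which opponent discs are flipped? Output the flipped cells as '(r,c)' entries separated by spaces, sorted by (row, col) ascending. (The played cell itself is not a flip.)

Dir NW: opp run (2,3), next='.' -> no flip
Dir N: first cell '.' (not opp) -> no flip
Dir NE: first cell '.' (not opp) -> no flip
Dir W: opp run (3,3) capped by W -> flip
Dir E: first cell '.' (not opp) -> no flip
Dir SW: opp run (4,3), next='.' -> no flip
Dir S: first cell 'W' (not opp) -> no flip
Dir SE: first cell '.' (not opp) -> no flip

Answer: (3,3)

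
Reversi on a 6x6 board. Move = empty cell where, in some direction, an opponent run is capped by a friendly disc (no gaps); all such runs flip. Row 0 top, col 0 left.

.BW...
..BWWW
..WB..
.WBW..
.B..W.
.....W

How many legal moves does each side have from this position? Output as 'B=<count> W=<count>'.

-- B to move --
(0,3): flips 2 -> legal
(0,4): no bracket -> illegal
(0,5): flips 1 -> legal
(1,1): no bracket -> illegal
(2,0): no bracket -> illegal
(2,1): flips 2 -> legal
(2,4): no bracket -> illegal
(2,5): no bracket -> illegal
(3,0): flips 1 -> legal
(3,4): flips 1 -> legal
(3,5): no bracket -> illegal
(4,0): no bracket -> illegal
(4,2): no bracket -> illegal
(4,3): flips 1 -> legal
(4,5): no bracket -> illegal
(5,3): no bracket -> illegal
(5,4): no bracket -> illegal
B mobility = 6
-- W to move --
(0,0): flips 1 -> legal
(0,3): no bracket -> illegal
(1,0): no bracket -> illegal
(1,1): flips 1 -> legal
(2,1): no bracket -> illegal
(2,4): flips 1 -> legal
(3,0): no bracket -> illegal
(3,4): no bracket -> illegal
(4,0): no bracket -> illegal
(4,2): flips 1 -> legal
(4,3): no bracket -> illegal
(5,0): flips 3 -> legal
(5,1): flips 1 -> legal
(5,2): no bracket -> illegal
W mobility = 6

Answer: B=6 W=6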